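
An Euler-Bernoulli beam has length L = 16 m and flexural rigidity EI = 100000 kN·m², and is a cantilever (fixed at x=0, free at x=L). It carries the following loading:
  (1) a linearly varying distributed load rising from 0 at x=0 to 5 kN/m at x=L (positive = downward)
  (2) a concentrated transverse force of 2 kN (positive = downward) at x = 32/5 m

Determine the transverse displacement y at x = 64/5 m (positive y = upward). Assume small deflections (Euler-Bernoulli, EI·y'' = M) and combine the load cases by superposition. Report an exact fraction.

y(64/5) = -2178048/9765625 m

Load 1 — triangular load w₀=5 kN/m (0→w₀ over full span):
  y_1 = (w₀Lx³/12-w₀L²x²/6-w₀x⁵/(120L))/EI = (5·16·(64/5)³/12-5·16²·(64/5)²/6-5·(64/5)⁵/(120·16))/100000 = -6406144/29296875 m
Load 2 — point force P=2 kN at a=32/5 m (b=L-a=48/5):
  y_2 = -Pa²(3x-a)/(6EI)  [x>a] = -2·(32/5)²·(3·(64/5)-(32/5))/(6·100000) = -1024/234375 m
Superposition: y = Σ y_i = -2178048/9765625 m ≈ -0.223032 m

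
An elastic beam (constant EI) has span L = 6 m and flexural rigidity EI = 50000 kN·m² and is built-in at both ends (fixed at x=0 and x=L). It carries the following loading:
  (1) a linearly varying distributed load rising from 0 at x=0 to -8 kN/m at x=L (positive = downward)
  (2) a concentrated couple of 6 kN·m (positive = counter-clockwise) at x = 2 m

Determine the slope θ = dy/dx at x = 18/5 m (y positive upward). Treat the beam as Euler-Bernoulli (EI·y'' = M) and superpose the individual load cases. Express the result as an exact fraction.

θ(18/5) = -291/3906250 rad

Load 1 — triangular load w₀=-8 kN/m (0→w₀ over full span):
  θ_1 = -w₀(2x(L-x)(L-2x)(x+2L)+x²(L-x)²)/(120LEI) = -(-8)·(2·(18/5)·(6-(18/5))·(6-2·(18/5))·((18/5)+2·6)+(18/5)²·(6-(18/5))²)/(120·6·50000) = -108/1953125 rad
Load 2 — applied couple M₀=6 kN·m at a=2 m (b=L-a=4):
  θ_2 = (R_Ax²/2 - M_Ax - M₀(x-a))/EI  [x>a] with R_A=4/3, M_A=0 = ((4/3)·(18/5)²/2 - 0·(18/5) - 6·((18/5)-2))/50000 = -3/156250 rad
Superposition: θ = Σ θ_i = -291/3906250 rad ≈ -0.000074 rad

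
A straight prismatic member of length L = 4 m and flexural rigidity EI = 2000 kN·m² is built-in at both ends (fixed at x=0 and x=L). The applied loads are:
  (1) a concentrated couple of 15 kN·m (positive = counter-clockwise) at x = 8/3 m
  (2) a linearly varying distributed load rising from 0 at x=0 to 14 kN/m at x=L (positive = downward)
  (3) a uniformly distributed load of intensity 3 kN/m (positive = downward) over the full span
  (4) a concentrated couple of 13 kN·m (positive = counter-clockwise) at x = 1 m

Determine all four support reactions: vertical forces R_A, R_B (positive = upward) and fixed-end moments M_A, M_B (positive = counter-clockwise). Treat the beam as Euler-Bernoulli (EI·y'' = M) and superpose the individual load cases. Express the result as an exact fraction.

R_A = 3689/160 kN, M_A = 3367/240 kN·m, R_B = 2711/160 kN, M_B = -891/80 kN·m

Load 1 — applied couple M₀=15 kN·m at a=8/3 m (b=L-a=4/3):
  R_A = 6M₀ab/L³ = 6·15·(8/3)·(4/3)/4³ = 5 kN
  M_A = M₀b(2a-b)/L² = 15·(4/3)·(2·(8/3)-(4/3))/4² = 5 kN·m
  R_B = -6M₀ab/L³ = -6·15·(8/3)·(4/3)/4³ = -5 kN
  M_B = M₀a(2b-a)/L² = 15·(8/3)·(2·(4/3)-(8/3))/4² = 0 kN·m
Load 2 — triangular load w₀=14 kN/m (0→w₀ over full span):
  R_A = 3w₀L/20 = 3·14·4/20 = 42/5 kN
  M_A = w₀L²/30 = 14·4²/30 = 112/15 kN·m
  R_B = 7w₀L/20 = 7·14·4/20 = 98/5 kN
  M_B = -w₀L²/20 = -14·4²/20 = -56/5 kN·m
Load 3 — uniform load w=3 kN/m over full span:
  R_A = wL/2 = 3·4/2 = 6 kN
  M_A = wL²/12 = 3·4²/12 = 4 kN·m
  R_B = wL/2 = 3·4/2 = 6 kN
  M_B = -wL²/12 = -3·4²/12 = -4 kN·m
Load 4 — applied couple M₀=13 kN·m at a=1 m (b=L-a=3):
  R_A = 6M₀ab/L³ = 6·13·1·3/4³ = 117/32 kN
  M_A = M₀b(2a-b)/L² = 13·3·(2·1-3)/4² = -39/16 kN·m
  R_B = -6M₀ab/L³ = -6·13·1·3/4³ = -117/32 kN
  M_B = M₀a(2b-a)/L² = 13·1·(2·3-1)/4² = 65/16 kN·m
Superposition: R_A = 3689/160 kN, M_A = 3367/240 kN·m, R_B = 2711/160 kN, M_B = -891/80 kN·m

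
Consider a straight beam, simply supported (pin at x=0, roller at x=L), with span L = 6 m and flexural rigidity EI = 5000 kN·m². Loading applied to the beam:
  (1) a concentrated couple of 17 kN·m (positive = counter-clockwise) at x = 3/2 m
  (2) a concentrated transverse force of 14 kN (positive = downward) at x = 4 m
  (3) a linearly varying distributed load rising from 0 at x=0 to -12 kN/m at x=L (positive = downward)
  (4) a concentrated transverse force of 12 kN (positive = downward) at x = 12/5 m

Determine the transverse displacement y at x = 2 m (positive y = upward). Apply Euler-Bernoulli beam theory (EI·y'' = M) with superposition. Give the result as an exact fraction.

Load 1 — applied couple M₀=17 kN·m at a=3/2 m (b=L-a=9/2):
  y_1 = (M₀x³/(6L)-M₀(x-a)²/2+C₁x)/EI  [x>a] with C₁=M₀(3b²-L²)/(6L)=187/16 = (17·2³/(6·6)-17·(2-(3/2))²/2+(187/16)·2)/5000 = 901/180000 m
Load 2 — point force P=14 kN at a=4 m (b=L-a=2):
  y_2 = -Pbx(L²-b²-x²)/(6LEI)  [x≤a] = -14·2·2·(6²-2²-2²)/(6·6·5000) = -49/5625 m
Load 3 — triangular load w₀=-12 kN/m (0→w₀ over full span):
  y_3 = -w₀x(7L⁴-10L²x²+3x⁴)/(360LEI) = -(-12)·2·(7·6⁴-10·6²·2²+3·2⁴)/(360·6·5000) = 32/1875 m
Load 4 — point force P=12 kN at a=12/5 m (b=L-a=18/5):
  y_4 = -Pbx(L²-b²-x²)/(6LEI)  [x≤a] = -12·(18/5)·2·(6²-(18/5)²-2²)/(6·6·5000) = -714/78125 m
Superposition: y = Σ y_i = 94993/22500000 m ≈ 0.004222 m

y(2) = 94993/22500000 m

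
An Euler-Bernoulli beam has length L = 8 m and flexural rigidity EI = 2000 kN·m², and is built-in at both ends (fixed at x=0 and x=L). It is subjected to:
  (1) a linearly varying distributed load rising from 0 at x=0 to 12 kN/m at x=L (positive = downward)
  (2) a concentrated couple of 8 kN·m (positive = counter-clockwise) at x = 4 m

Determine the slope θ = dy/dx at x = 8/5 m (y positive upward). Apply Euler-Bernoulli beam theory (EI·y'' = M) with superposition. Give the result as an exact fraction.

Load 1 — triangular load w₀=12 kN/m (0→w₀ over full span):
  θ_1 = -w₀(2x(L-x)(L-2x)(x+2L)+x²(L-x)²)/(120LEI) = -12·(2·(8/5)·(8-(8/5))·(8-2·(8/5))·((8/5)+2·8)+(8/5)²·(8-(8/5))²)/(120·8·2000) = -896/78125 rad
Load 2 — applied couple M₀=8 kN·m at a=4 m (b=L-a=4):
  θ_2 = (R_Ax²/2 - M_Ax)/EI  [x≤a] with R_A=3/2, M_A=2 = ((3/2)·(8/5)²/2 - 2·(8/5))/2000 = -2/3125 rad
Superposition: θ = Σ θ_i = -946/78125 rad ≈ -0.012109 rad

θ(8/5) = -946/78125 rad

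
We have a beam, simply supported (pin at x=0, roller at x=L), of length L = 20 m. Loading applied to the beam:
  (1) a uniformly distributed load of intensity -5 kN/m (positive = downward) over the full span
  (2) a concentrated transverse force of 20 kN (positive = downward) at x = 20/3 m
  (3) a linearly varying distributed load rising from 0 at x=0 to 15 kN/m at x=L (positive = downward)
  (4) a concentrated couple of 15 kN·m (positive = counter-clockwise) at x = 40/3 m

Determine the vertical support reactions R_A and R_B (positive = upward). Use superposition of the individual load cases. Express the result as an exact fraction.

Load 1 — uniform load w=-5 kN/m over full span:
  R_A = wL/2 = (-5)·20/2 = -50 kN
  R_B = wL/2 = (-5)·20/2 = -50 kN
Load 2 — point force P=20 kN at a=20/3 m (b=L-a=40/3):
  R_A = Pb/L = 20·(40/3)/20 = 40/3 kN
  R_B = Pa/L = 20·(20/3)/20 = 20/3 kN
Load 3 — triangular load w₀=15 kN/m (0→w₀ over full span):
  R_A = w₀L/6 = 15·20/6 = 50 kN
  R_B = w₀L/3 = 15·20/3 = 100 kN
Load 4 — applied couple M₀=15 kN·m at a=40/3 m (b=L-a=20/3):
  R_A = M₀/L = 15/20 = 3/4 kN
  R_B = -M₀/L = -15/20 = -3/4 kN
Superposition: R_A = 169/12 kN, R_B = 671/12 kN

R_A = 169/12 kN, R_B = 671/12 kN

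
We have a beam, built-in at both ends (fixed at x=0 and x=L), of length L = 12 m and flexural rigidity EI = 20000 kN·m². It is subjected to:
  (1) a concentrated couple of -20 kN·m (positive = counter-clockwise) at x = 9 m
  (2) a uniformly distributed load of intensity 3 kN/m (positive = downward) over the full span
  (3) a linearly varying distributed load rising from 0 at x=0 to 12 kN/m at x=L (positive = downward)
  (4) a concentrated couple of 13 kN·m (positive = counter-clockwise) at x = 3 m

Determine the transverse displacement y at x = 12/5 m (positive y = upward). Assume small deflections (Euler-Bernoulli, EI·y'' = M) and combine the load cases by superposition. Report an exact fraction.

Load 1 — applied couple M₀=-20 kN·m at a=9 m (b=L-a=3):
  y_1 = (R_Ax³/6 - M_Ax²/2)/EI  [x≤a] with R_A=-15/8, M_A=-25/4 = ((-15/8)·(12/5)³/6 - (-25/4)·(12/5)²/2)/20000 = 171/250000 m
Load 2 — uniform load w=3 kN/m over full span:
  y_2 = -wx²(L-x)²/(24EI) = -3·(12/5)²·(12-(12/5))²/(24·20000) = -1296/390625 m
Load 3 — triangular load w₀=12 kN/m (0→w₀ over full span):
  y_3 = -w₀x²(L-x)²(x+2L)/(120LEI) = -12·(12/5)²·(12-(12/5))²·((12/5)+2·12)/(120·12·20000) = -57024/9765625 m
Load 4 — applied couple M₀=13 kN·m at a=3 m (b=L-a=9):
  y_4 = (R_Ax³/6 - M_Ax²/2)/EI  [x≤a] with R_A=39/32, M_A=-39/16 = ((39/32)·(12/5)³/6 - (-39/16)·(12/5)²/2)/20000 = 2457/5000000 m
Superposition: y = Σ y_i = -4988511/625000000 m ≈ -0.007982 m

y(12/5) = -4988511/625000000 m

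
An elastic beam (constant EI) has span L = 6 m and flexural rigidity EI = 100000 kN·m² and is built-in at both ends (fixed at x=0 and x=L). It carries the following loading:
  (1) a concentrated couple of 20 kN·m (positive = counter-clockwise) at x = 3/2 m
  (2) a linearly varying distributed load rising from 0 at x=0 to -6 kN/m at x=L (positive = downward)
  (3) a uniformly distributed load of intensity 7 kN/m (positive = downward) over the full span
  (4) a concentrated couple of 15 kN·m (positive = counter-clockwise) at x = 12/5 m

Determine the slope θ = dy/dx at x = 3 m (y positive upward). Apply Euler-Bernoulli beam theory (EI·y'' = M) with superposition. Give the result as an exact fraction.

Load 1 — applied couple M₀=20 kN·m at a=3/2 m (b=L-a=9/2):
  θ_1 = (R_Ax²/2 - M_Ax - M₀(x-a))/EI  [x>a] with R_A=15/4, M_A=-15/4 = ((15/4)·3²/2 - (-15/4)·3 - 20·(3-(3/2)))/100000 = -3/160000 rad
Load 2 — triangular load w₀=-6 kN/m (0→w₀ over full span):
  θ_2 = -w₀(2x(L-x)(L-2x)(x+2L)+x²(L-x)²)/(120LEI) = -(-6)·(2·3·(6-3)·(6-2·3)·(3+2·6)+3²·(6-3)²)/(120·6·100000) = 27/4000000 rad
Load 3 — uniform load w=7 kN/m over full span:
  θ_3 = -wx(L-x)(L-2x)/(12EI) = -7·3·(6-3)·(6-2·3)/(12·100000) = 0 rad
Load 4 — applied couple M₀=15 kN·m at a=12/5 m (b=L-a=18/5):
  θ_4 = (R_Ax²/2 - M_Ax - M₀(x-a))/EI  [x>a] with R_A=18/5, M_A=9/5 = ((18/5)·3²/2 - (9/5)·3 - 15·(3-(12/5)))/100000 = 9/500000 rad
Superposition: θ = Σ θ_i = 3/500000 rad ≈ 0.000006 rad

θ(3) = 3/500000 rad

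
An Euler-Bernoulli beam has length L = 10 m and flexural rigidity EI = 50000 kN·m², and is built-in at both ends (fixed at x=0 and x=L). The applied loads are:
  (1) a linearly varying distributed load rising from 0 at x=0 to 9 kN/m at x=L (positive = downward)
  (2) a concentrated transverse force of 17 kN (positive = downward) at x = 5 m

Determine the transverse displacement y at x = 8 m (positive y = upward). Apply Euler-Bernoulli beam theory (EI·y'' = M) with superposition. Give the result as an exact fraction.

Load 1 — triangular load w₀=9 kN/m (0→w₀ over full span):
  y_1 = -w₀x²(L-x)²(x+2L)/(120LEI) = -9·8²·(10-8)²·(8+2·10)/(120·10·50000) = -84/78125 m
Load 2 — point force P=17 kN at a=5 m (b=L-a=5):
  y_2 = -Pa²(L-x)²(3bL-(3b+a)(L-x))/(6L³EI)  [x>a] = -17·5²·(10-8)²·(3·5·10-(3·5+5)·(10-8))/(6·10³·50000) = -187/300000 m
Superposition: y = Σ y_i = -12739/7500000 m ≈ -0.001699 m

y(8) = -12739/7500000 m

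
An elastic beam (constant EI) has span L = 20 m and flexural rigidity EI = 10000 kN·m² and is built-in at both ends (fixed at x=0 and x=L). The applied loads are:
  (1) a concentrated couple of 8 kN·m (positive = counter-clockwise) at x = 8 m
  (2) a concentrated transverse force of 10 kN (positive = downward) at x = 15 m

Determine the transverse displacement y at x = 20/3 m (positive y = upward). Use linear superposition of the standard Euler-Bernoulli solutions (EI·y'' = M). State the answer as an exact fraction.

Load 1 — applied couple M₀=8 kN·m at a=8 m (b=L-a=12):
  y_1 = (R_Ax³/6 - M_Ax²/2)/EI  [x≤a] with R_A=72/125, M_A=24/25 = ((72/125)·(20/3)³/6 - (24/25)·(20/3)²/2)/10000 = 4/5625 m
Load 2 — point force P=10 kN at a=15 m (b=L-a=5):
  y_2 = -Pb²x²(3aL-(3a+b)x)/(6L³EI)  [x≤a] = -10·5²·(20/3)²·(3·15·20-(3·15+5)·(20/3))/(6·20³·10000) = -17/1296 m
Superposition: y = Σ y_i = -10049/810000 m ≈ -0.012406 m

y(20/3) = -10049/810000 m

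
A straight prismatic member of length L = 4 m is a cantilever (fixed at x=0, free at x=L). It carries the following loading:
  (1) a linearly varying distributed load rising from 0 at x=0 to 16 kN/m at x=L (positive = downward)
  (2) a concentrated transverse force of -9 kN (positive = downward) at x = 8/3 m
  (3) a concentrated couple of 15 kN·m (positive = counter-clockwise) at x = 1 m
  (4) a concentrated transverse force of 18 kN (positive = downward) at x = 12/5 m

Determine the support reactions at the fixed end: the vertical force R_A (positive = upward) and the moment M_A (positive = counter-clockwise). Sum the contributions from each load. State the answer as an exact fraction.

R_A = 41 kN, M_A = 1343/15 kN·m

Load 1 — triangular load w₀=16 kN/m (0→w₀ over full span):
  R_A = w₀L/2 = 16·4/2 = 32 kN
  M_A = w₀L²/3 = 16·4²/3 = 256/3 kN·m
Load 2 — point force P=-9 kN at a=8/3 m (b=L-a=4/3):
  R_A = P = (-9) = -9 kN
  M_A = Pa = (-9)·(8/3) = -24 kN·m
Load 3 — applied couple M₀=15 kN·m at a=1 m (b=L-a=3):
  R_A = 0 kN
  M_A = -M₀ = -15 kN·m
Load 4 — point force P=18 kN at a=12/5 m (b=L-a=8/5):
  R_A = P = 18 kN
  M_A = Pa = 18·(12/5) = 216/5 kN·m
Superposition: R_A = 41 kN, M_A = 1343/15 kN·m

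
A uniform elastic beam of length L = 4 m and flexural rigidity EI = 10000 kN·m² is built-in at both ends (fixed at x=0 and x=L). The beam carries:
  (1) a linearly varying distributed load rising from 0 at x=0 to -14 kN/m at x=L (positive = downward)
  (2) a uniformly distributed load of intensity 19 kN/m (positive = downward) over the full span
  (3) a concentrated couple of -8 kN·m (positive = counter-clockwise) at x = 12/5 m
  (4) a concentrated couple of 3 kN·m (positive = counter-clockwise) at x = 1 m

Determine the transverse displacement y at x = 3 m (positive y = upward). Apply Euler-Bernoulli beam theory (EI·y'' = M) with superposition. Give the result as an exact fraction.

Load 1 — triangular load w₀=-14 kN/m (0→w₀ over full span):
  y_1 = -w₀x²(L-x)²(x+2L)/(120LEI) = -(-14)·3²·(4-3)²·(3+2·4)/(120·4·10000) = 231/800000 m
Load 2 — uniform load w=19 kN/m over full span:
  y_2 = -wx²(L-x)²/(24EI) = -19·3²·(4-3)²/(24·10000) = -57/80000 m
Load 3 — applied couple M₀=-8 kN·m at a=12/5 m (b=L-a=8/5):
  y_3 = (R_Ax³/6 - M_Ax²/2 - M₀(x-a)²/2)/EI  [x>a] with R_A=-72/25, M_A=-64/25 = ((-72/25)·3³/6 - (-64/25)·3²/2 - (-8)·(3-(12/5))²/2)/10000 = 0 m
Load 4 — applied couple M₀=3 kN·m at a=1 m (b=L-a=3):
  y_4 = (R_Ax³/6 - M_Ax²/2 - M₀(x-a)²/2)/EI  [x>a] with R_A=27/32, M_A=-9/16 = ((27/32)·3³/6 - (-9/16)·3²/2 - 3·(3-1)²/2)/10000 = 21/640000 m
Superposition: y = Σ y_i = -1251/3200000 m ≈ -0.000391 m

y(3) = -1251/3200000 m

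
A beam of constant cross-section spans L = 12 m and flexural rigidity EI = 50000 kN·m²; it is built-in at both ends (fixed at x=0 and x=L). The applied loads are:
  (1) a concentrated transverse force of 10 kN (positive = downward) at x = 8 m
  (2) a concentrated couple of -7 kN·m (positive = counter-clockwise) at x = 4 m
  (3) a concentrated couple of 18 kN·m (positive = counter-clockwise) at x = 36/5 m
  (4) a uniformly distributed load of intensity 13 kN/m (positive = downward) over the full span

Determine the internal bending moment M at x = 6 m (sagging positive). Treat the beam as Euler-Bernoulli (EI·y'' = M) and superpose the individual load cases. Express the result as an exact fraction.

M(6) = 471/5 kN·m

Load 1 — point force P=10 kN at a=8 m (b=L-a=4):
  M_1 = Pb²(3a+b)x/L³ - Pab²/L²  [x≤a] = 10·4²·(3·8+4)·6/12³ - 10·8·4²/12² = 20/3 kN·m
Load 2 — applied couple M₀=-7 kN·m at a=4 m (b=L-a=8):
  M_2 = R_Ax - M_A - M₀  [x>a] with R_A=-7/9, M_A=0 = (-7/9)·6 - 0 - (-7) = 7/3 kN·m
Load 3 — applied couple M₀=18 kN·m at a=36/5 m (b=L-a=24/5):
  M_3 = R_Ax - M_A  [x≤a] with R_A=54/25, M_A=144/25 = (54/25)·6 - (144/25) = 36/5 kN·m
Load 4 — uniform load w=13 kN/m over full span:
  M_4 = wLx/2 - wL²/12 - wx²/2 = 13·12·6/2 - 13·12²/12 - 13·6²/2 = 78 kN·m
Superposition: M = Σ M_i = 471/5 kN·m ≈ 94.200000 kN·m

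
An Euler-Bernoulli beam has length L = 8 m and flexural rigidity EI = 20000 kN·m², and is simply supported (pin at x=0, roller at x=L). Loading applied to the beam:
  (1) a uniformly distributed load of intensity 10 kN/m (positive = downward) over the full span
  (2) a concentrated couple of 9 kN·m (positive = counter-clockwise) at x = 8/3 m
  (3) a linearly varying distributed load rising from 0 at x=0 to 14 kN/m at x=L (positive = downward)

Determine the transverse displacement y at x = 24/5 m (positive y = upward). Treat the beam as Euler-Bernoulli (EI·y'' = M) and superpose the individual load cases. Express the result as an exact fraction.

y(24/5) = -1245932/29296875 m

Load 1 — uniform load w=10 kN/m over full span:
  y_1 = -wx(L³-2Lx²+x³)/(24EI) = -10·(24/5)·(8³-2·8·(24/5)²+(24/5)³)/(24·20000) = -1984/78125 m
Load 2 — applied couple M₀=9 kN·m at a=8/3 m (b=L-a=16/3):
  y_2 = (M₀x³/(6L)-M₀(x-a)²/2+C₁x)/EI  [x>a] with C₁=M₀(3b²-L²)/(6L)=4 = (9·(24/5)³/(6·8)-9·((24/5)-(8/3))²/2+4·(24/5))/20000 = 76/78125 m
Load 3 — triangular load w₀=14 kN/m (0→w₀ over full span):
  y_3 = -w₀x(7L⁴-10L²x²+3x⁴)/(360LEI) = -14·(24/5)·(7·8⁴-10·8²·(24/5)²+3·(24/5)⁴)/(360·8·20000) = -530432/29296875 m
Superposition: y = Σ y_i = -1245932/29296875 m ≈ -0.042528 m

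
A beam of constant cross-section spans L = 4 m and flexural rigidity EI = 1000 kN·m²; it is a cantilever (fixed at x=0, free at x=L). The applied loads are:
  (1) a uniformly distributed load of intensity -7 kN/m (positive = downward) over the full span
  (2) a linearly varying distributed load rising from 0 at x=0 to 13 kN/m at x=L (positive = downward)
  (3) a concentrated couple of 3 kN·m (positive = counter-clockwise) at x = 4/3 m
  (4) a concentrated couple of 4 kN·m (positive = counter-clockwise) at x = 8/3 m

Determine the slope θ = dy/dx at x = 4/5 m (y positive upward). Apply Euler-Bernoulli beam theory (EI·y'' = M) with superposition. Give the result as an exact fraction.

Load 1 — uniform load w=-7 kN/m over full span:
  θ_1 = -wx(x²-3Lx+3L²)/(6EI) = -(-7)·(4/5)·((4/5)²-3·4·(4/5)+3·4²)/(6·1000) = 1708/46875 rad
Load 2 — triangular load w₀=13 kN/m (0→w₀ over full span):
  θ_2 = (w₀Lx²/4-w₀L²x/3-w₀x⁴/(24L))/EI = (13·4·(4/5)²/4-13·4²·(4/5)/3-13·(4/5)⁴/(24·4))/1000 = -11063/234375 rad
Load 3 — applied couple M₀=3 kN·m at a=4/3 m (b=L-a=8/3):
  θ_3 = M₀x/EI  [x≤a] = 3·(4/5)/1000 = 3/1250 rad
Load 4 — applied couple M₀=4 kN·m at a=8/3 m (b=L-a=4/3):
  θ_4 = M₀x/EI  [x≤a] = 4·(4/5)/1000 = 2/625 rad
Superposition: θ = Σ θ_i = -807/156250 rad ≈ -0.005165 rad

θ(4/5) = -807/156250 rad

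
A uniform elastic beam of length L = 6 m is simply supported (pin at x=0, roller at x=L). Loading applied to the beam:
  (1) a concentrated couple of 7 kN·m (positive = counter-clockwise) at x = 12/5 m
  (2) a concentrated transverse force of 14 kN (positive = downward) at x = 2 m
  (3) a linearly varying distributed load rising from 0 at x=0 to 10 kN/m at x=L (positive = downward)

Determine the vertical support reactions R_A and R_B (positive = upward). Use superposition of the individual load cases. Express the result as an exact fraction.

R_A = 41/2 kN, R_B = 47/2 kN

Load 1 — applied couple M₀=7 kN·m at a=12/5 m (b=L-a=18/5):
  R_A = M₀/L = 7/6 kN
  R_B = -M₀/L = -7/6 kN
Load 2 — point force P=14 kN at a=2 m (b=L-a=4):
  R_A = Pb/L = 14·4/6 = 28/3 kN
  R_B = Pa/L = 14·2/6 = 14/3 kN
Load 3 — triangular load w₀=10 kN/m (0→w₀ over full span):
  R_A = w₀L/6 = 10·6/6 = 10 kN
  R_B = w₀L/3 = 10·6/3 = 20 kN
Superposition: R_A = 41/2 kN, R_B = 47/2 kN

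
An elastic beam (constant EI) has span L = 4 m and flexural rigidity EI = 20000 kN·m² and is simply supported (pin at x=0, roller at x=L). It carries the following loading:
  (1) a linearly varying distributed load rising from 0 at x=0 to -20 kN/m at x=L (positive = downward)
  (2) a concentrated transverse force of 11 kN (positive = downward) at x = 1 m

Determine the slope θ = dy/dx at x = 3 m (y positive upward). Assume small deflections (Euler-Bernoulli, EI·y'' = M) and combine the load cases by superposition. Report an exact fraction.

θ(3) = -917/1440000 rad

Load 1 — triangular load w₀=-20 kN/m (0→w₀ over full span):
  θ_1 = -w₀(7L⁴-30L²x²+15x⁴)/(360LEI) = -(-20)·(7·4⁴-30·4²·3²+15·3⁴)/(360·4·20000) = -1313/1440000 rad
Load 2 — point force P=11 kN at a=1 m (b=L-a=3):
  θ_2 = -Pa(2L²-6Lx+3x²+a²)/(6LEI)  [x>a] = -11·1·(2·4²-6·4·3+3·3²+1²)/(6·4·20000) = 11/40000 rad
Superposition: θ = Σ θ_i = -917/1440000 rad ≈ -0.000637 rad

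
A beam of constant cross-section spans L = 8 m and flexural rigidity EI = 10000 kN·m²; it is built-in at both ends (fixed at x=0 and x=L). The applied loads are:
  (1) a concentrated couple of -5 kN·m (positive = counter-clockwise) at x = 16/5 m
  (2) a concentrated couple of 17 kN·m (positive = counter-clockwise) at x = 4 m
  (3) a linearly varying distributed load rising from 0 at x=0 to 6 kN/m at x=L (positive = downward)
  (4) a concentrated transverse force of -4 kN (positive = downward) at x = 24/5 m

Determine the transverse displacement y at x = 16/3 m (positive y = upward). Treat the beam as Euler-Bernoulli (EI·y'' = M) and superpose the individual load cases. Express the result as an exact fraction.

Load 1 — applied couple M₀=-5 kN·m at a=16/5 m (b=L-a=24/5):
  y_1 = (R_Ax³/6 - M_Ax²/2 - M₀(x-a)²/2)/EI  [x>a] with R_A=-9/10, M_A=-3/5 = ((-9/10)·(16/3)³/6 - (-3/5)·(16/3)²/2 - (-5)·((16/3)-(16/5))²/2)/10000 = -8/28125 m
Load 2 — applied couple M₀=17 kN·m at a=4 m (b=L-a=4):
  y_2 = (R_Ax³/6 - M_Ax²/2 - M₀(x-a)²/2)/EI  [x>a] with R_A=51/16, M_A=17/4 = ((51/16)·(16/3)³/6 - (17/4)·(16/3)²/2 - 17·((16/3)-4)²/2)/10000 = 17/33750 m
Load 3 — triangular load w₀=6 kN/m (0→w₀ over full span):
  y_3 = -w₀x²(L-x)²(x+2L)/(120LEI) = -6·(16/3)²·(8-(16/3))²·((16/3)+2·8)/(120·8·10000) = -2048/759375 m
Load 4 — point force P=-4 kN at a=24/5 m (b=L-a=16/5):
  y_4 = -Pa²(L-x)²(3bL-(3b+a)(L-x))/(6L³EI)  [x>a] = -(-4)·(24/5)²·(8-(16/3))²·(3·(16/5)·8-(3·(16/5)+(24/5))·(8-(16/3)))/(6·8³·10000) = 64/78125 m
Superposition: y = Σ y_i = -62971/37968750 m ≈ -0.001658 m

y(16/3) = -62971/37968750 m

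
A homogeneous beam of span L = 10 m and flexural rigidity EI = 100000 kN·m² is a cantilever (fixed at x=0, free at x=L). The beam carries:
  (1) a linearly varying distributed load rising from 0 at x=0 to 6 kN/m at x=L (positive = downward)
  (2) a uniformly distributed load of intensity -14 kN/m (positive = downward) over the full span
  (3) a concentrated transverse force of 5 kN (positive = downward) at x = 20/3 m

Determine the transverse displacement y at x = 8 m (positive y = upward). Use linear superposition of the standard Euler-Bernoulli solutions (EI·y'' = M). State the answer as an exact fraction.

Load 1 — triangular load w₀=6 kN/m (0→w₀ over full span):
  y_1 = (w₀Lx³/12-w₀L²x²/6-w₀x⁵/(120L))/EI = (6·10·8³/12-6·10²·8²/6-6·8⁵/(120·10))/100000 = -3128/78125 m
Load 2 — uniform load w=-14 kN/m over full span:
  y_2 = -wx²(x²-4Lx+6L²)/(24EI) = -(-14)·8²·(8²-4·10·8+6·10²)/(24·100000) = 1204/9375 m
Load 3 — point force P=5 kN at a=20/3 m (b=L-a=10/3):
  y_3 = -Pa²(3x-a)/(6EI)  [x>a] = -5·(20/3)²·(3·8-(20/3))/(6·100000) = -13/2025 m
Superposition: y = Σ y_i = 518707/6328125 m ≈ 0.081969 m

y(8) = 518707/6328125 m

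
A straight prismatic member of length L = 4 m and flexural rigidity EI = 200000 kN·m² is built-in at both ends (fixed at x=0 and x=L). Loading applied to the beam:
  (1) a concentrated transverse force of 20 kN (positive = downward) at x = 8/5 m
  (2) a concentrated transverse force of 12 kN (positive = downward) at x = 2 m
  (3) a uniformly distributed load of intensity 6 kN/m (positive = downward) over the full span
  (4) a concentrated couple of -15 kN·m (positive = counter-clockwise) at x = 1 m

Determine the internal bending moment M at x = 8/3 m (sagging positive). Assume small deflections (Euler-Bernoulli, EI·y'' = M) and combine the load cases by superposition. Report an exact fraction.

M(8/3) = 8773/1200 kN·m

Load 1 — point force P=20 kN at a=8/5 m (b=L-a=12/5):
  M_1 = Pa²(a+3b)(L-x)/L³ - Pa²b/L²  [x>a] = 20·(8/5)²·((8/5)+3·(12/5))·(4-(8/3))/4³ - 20·(8/5)²·(12/5)/4² = 128/75 kN·m
Load 2 — point force P=12 kN at a=2 m (b=L-a=2):
  M_2 = Pa²(a+3b)(L-x)/L³ - Pa²b/L²  [x>a] = 12·2²·(2+3·2)·(4-(8/3))/4³ - 12·2²·2/4² = 2 kN·m
Load 3 — uniform load w=6 kN/m over full span:
  M_3 = wLx/2 - wL²/12 - wx²/2 = 6·4·(8/3)/2 - 6·4²/12 - 6·(8/3)²/2 = 8/3 kN·m
Load 4 — applied couple M₀=-15 kN·m at a=1 m (b=L-a=3):
  M_4 = R_Ax - M_A - M₀  [x>a] with R_A=-135/32, M_A=45/16 = (-135/32)·(8/3) - (45/16) - (-15) = 15/16 kN·m
Superposition: M = Σ M_i = 8773/1200 kN·m ≈ 7.310833 kN·m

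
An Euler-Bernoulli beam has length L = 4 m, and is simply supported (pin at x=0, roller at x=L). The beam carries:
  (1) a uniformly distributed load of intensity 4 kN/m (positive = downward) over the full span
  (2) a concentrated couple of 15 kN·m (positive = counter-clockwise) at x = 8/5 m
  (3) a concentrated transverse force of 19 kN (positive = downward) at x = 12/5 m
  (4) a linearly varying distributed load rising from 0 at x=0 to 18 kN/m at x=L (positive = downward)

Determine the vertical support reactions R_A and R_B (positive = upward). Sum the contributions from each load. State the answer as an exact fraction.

R_A = 627/20 kN, R_B = 793/20 kN

Load 1 — uniform load w=4 kN/m over full span:
  R_A = wL/2 = 4·4/2 = 8 kN
  R_B = wL/2 = 4·4/2 = 8 kN
Load 2 — applied couple M₀=15 kN·m at a=8/5 m (b=L-a=12/5):
  R_A = M₀/L = 15/4 kN
  R_B = -M₀/L = -15/4 kN
Load 3 — point force P=19 kN at a=12/5 m (b=L-a=8/5):
  R_A = Pb/L = 19·(8/5)/4 = 38/5 kN
  R_B = Pa/L = 19·(12/5)/4 = 57/5 kN
Load 4 — triangular load w₀=18 kN/m (0→w₀ over full span):
  R_A = w₀L/6 = 18·4/6 = 12 kN
  R_B = w₀L/3 = 18·4/3 = 24 kN
Superposition: R_A = 627/20 kN, R_B = 793/20 kN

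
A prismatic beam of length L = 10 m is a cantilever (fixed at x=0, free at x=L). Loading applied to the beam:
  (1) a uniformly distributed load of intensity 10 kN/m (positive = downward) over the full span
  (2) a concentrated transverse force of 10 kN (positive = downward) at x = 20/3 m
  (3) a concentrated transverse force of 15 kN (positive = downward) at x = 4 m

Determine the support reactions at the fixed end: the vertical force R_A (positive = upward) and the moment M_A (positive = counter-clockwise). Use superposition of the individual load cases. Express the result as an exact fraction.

Load 1 — uniform load w=10 kN/m over full span:
  R_A = wL = 10·10 = 100 kN
  M_A = wL²/2 = 10·10²/2 = 500 kN·m
Load 2 — point force P=10 kN at a=20/3 m (b=L-a=10/3):
  R_A = P = 10 kN
  M_A = Pa = 10·(20/3) = 200/3 kN·m
Load 3 — point force P=15 kN at a=4 m (b=L-a=6):
  R_A = P = 15 kN
  M_A = Pa = 15·4 = 60 kN·m
Superposition: R_A = 125 kN, M_A = 1880/3 kN·m

R_A = 125 kN, M_A = 1880/3 kN·m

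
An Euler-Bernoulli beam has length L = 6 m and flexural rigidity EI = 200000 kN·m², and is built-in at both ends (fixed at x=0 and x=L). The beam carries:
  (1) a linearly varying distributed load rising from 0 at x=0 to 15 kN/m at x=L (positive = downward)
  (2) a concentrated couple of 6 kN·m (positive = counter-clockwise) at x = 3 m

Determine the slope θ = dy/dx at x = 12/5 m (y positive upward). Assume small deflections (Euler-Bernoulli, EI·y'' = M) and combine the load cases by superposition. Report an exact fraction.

θ(12/5) = -441/12500000 rad

Load 1 — triangular load w₀=15 kN/m (0→w₀ over full span):
  θ_1 = -w₀(2x(L-x)(L-2x)(x+2L)+x²(L-x)²)/(120LEI) = -15·(2·(12/5)·(6-(12/5))·(6-2·(12/5))·((12/5)+2·6)+(12/5)²·(6-(12/5))²)/(120·6·200000) = -243/6250000 rad
Load 2 — applied couple M₀=6 kN·m at a=3 m (b=L-a=3):
  θ_2 = (R_Ax²/2 - M_Ax)/EI  [x≤a] with R_A=3/2, M_A=3/2 = ((3/2)·(12/5)²/2 - (3/2)·(12/5))/200000 = 9/2500000 rad
Superposition: θ = Σ θ_i = -441/12500000 rad ≈ -0.000035 rad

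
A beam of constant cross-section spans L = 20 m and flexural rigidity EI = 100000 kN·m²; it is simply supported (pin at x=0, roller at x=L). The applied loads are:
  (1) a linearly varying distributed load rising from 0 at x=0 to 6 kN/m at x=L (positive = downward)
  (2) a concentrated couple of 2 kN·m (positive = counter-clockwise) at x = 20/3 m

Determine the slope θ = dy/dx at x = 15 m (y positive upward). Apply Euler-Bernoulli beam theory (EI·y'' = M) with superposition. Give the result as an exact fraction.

Load 1 — triangular load w₀=6 kN/m (0→w₀ over full span):
  θ_1 = -w₀(7L⁴-30L²x²+15x⁴)/(360LEI) = -6·(7·20⁴-30·20²·15²+15·15⁴)/(360·20·100000) = 1313/192000 rad
Load 2 — applied couple M₀=2 kN·m at a=20/3 m (b=L-a=40/3):
  θ_2 = (M₀x²/(2L)-M₀(x-a)+C₁)/EI  [x>a] with C₁=M₀(3b²-L²)/(6L)=20/9 = (2·15²/(2·20)-2·(15-(20/3))+(20/9))/100000 = -23/720000 rad
Superposition: θ = Σ θ_i = 19603/2880000 rad ≈ 0.006807 rad

θ(15) = 19603/2880000 rad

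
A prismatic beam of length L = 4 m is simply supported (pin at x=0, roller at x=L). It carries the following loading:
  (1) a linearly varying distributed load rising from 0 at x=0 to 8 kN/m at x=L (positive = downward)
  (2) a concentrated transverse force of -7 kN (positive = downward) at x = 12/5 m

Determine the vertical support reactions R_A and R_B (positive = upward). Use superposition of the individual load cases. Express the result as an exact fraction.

Load 1 — triangular load w₀=8 kN/m (0→w₀ over full span):
  R_A = w₀L/6 = 8·4/6 = 16/3 kN
  R_B = w₀L/3 = 8·4/3 = 32/3 kN
Load 2 — point force P=-7 kN at a=12/5 m (b=L-a=8/5):
  R_A = Pb/L = (-7)·(8/5)/4 = -14/5 kN
  R_B = Pa/L = (-7)·(12/5)/4 = -21/5 kN
Superposition: R_A = 38/15 kN, R_B = 97/15 kN

R_A = 38/15 kN, R_B = 97/15 kN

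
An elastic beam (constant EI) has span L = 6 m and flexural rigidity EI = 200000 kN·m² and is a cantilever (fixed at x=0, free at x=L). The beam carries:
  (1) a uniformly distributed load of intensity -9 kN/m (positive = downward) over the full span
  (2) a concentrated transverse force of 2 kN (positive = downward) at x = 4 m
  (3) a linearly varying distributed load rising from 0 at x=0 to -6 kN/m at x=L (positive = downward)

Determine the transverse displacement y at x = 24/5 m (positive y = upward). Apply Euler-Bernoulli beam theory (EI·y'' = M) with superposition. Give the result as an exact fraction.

y(24/5) = 1123102/146484375 m

Load 1 — uniform load w=-9 kN/m over full span:
  y_1 = -wx²(x²-4Lx+6L²)/(24EI) = -(-9)·(24/5)²·((24/5)²-4·6·(24/5)+6·6²)/(24·200000) = 10449/1953125 m
Load 2 — point force P=2 kN at a=4 m (b=L-a=2):
  y_2 = -Pa²(3x-a)/(6EI)  [x>a] = -2·4²·(3·(24/5)-4)/(6·200000) = -13/46875 m
Load 3 — triangular load w₀=-6 kN/m (0→w₀ over full span):
  y_3 = (w₀Lx³/12-w₀L²x²/6-w₀x⁵/(120L))/EI = ((-6)·6·(24/5)³/12-(-6)·6²·(24/5)²/6-(-6)·(24/5)⁵/(120·6))/200000 = 126684/48828125 m
Superposition: y = Σ y_i = 1123102/146484375 m ≈ 0.007667 m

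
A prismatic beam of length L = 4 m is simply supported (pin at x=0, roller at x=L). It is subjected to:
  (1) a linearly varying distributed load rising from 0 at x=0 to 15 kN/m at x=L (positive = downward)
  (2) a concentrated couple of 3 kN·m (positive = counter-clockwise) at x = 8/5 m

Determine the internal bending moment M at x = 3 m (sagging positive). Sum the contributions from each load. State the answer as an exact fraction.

Load 1 — triangular load w₀=15 kN/m (0→w₀ over full span):
  M_1 = w₀Lx/6 - w₀x³/(6L) = 15·4·3/6 - 15·3³/(6·4) = 105/8 kN·m
Load 2 — applied couple M₀=3 kN·m at a=8/5 m (b=L-a=12/5):
  M_2 = M₀x/L - M₀  [x>a] = 3·3/4 - 3 = -3/4 kN·m
Superposition: M = Σ M_i = 99/8 kN·m ≈ 12.375000 kN·m

M(3) = 99/8 kN·m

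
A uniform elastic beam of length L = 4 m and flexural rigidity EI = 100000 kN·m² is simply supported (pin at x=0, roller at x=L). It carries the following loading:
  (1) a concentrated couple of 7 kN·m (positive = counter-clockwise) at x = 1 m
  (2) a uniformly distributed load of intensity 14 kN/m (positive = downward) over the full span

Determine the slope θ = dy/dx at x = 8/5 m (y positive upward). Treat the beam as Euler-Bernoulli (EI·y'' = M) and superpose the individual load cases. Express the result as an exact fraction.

θ(8/5) = -29407/300000000 rad

Load 1 — applied couple M₀=7 kN·m at a=1 m (b=L-a=3):
  θ_1 = (M₀x²/(2L)-M₀(x-a)+C₁)/EI  [x>a] with C₁=M₀(3b²-L²)/(6L)=77/24 = (7·(8/5)²/(2·4)-7·((8/5)-1)+(77/24))/100000 = 749/60000000 rad
Load 2 — uniform load w=14 kN/m over full span:
  θ_2 = -w(L³-6Lx²+4x³)/(24EI) = -14·(4³-6·4·(8/5)²+4·(8/5)³)/(24·100000) = -259/2343750 rad
Superposition: θ = Σ θ_i = -29407/300000000 rad ≈ -0.000098 rad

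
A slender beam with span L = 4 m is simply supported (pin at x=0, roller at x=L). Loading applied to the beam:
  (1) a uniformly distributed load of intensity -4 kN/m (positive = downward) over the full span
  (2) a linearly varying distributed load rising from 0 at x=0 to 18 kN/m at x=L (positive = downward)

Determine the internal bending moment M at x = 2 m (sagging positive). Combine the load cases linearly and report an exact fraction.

M(2) = 10 kN·m

Load 1 — uniform load w=-4 kN/m over full span:
  M_1 = wx(L-x)/2 = (-4)·2·(4-2)/2 = -8 kN·m
Load 2 — triangular load w₀=18 kN/m (0→w₀ over full span):
  M_2 = w₀Lx/6 - w₀x³/(6L) = 18·4·2/6 - 18·2³/(6·4) = 18 kN·m
Superposition: M = Σ M_i = 10 kN·m ≈ 10.000000 kN·m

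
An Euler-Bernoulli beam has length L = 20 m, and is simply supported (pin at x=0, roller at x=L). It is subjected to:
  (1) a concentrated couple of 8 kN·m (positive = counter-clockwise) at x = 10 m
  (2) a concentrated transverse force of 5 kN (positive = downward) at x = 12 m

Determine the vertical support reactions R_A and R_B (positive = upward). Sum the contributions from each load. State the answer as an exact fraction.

R_A = 12/5 kN, R_B = 13/5 kN

Load 1 — applied couple M₀=8 kN·m at a=10 m (b=L-a=10):
  R_A = M₀/L = 8/20 = 2/5 kN
  R_B = -M₀/L = -8/20 = -2/5 kN
Load 2 — point force P=5 kN at a=12 m (b=L-a=8):
  R_A = Pb/L = 5·8/20 = 2 kN
  R_B = Pa/L = 5·12/20 = 3 kN
Superposition: R_A = 12/5 kN, R_B = 13/5 kN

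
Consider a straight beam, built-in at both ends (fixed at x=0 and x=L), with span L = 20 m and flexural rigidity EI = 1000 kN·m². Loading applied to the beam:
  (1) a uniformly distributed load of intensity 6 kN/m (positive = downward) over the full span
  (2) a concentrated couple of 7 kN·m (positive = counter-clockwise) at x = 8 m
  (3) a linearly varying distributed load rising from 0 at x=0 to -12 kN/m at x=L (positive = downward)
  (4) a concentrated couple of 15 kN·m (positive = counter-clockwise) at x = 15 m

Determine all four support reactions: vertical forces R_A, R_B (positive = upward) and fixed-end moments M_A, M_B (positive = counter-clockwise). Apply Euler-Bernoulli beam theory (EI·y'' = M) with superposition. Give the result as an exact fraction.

Load 1 — uniform load w=6 kN/m over full span:
  R_A = wL/2 = 6·20/2 = 60 kN
  M_A = wL²/12 = 6·20²/12 = 200 kN·m
  R_B = wL/2 = 6·20/2 = 60 kN
  M_B = -wL²/12 = -6·20²/12 = -200 kN·m
Load 2 — applied couple M₀=7 kN·m at a=8 m (b=L-a=12):
  R_A = 6M₀ab/L³ = 6·7·8·12/20³ = 63/125 kN
  M_A = M₀b(2a-b)/L² = 7·12·(2·8-12)/20² = 21/25 kN·m
  R_B = -6M₀ab/L³ = -6·7·8·12/20³ = -63/125 kN
  M_B = M₀a(2b-a)/L² = 7·8·(2·12-8)/20² = 56/25 kN·m
Load 3 — triangular load w₀=-12 kN/m (0→w₀ over full span):
  R_A = 3w₀L/20 = 3·(-12)·20/20 = -36 kN
  M_A = w₀L²/30 = (-12)·20²/30 = -160 kN·m
  R_B = 7w₀L/20 = 7·(-12)·20/20 = -84 kN
  M_B = -w₀L²/20 = -(-12)·20²/20 = 240 kN·m
Load 4 — applied couple M₀=15 kN·m at a=15 m (b=L-a=5):
  R_A = 6M₀ab/L³ = 6·15·15·5/20³ = 27/32 kN
  M_A = M₀b(2a-b)/L² = 15·5·(2·15-5)/20² = 75/16 kN·m
  R_B = -6M₀ab/L³ = -6·15·15·5/20³ = -27/32 kN
  M_B = M₀a(2b-a)/L² = 15·15·(2·5-15)/20² = -45/16 kN·m
Superposition: R_A = 101391/4000 kN, M_A = 18211/400 kN·m, R_B = -101391/4000 kN, M_B = 15771/400 kN·m

R_A = 101391/4000 kN, M_A = 18211/400 kN·m, R_B = -101391/4000 kN, M_B = 15771/400 kN·m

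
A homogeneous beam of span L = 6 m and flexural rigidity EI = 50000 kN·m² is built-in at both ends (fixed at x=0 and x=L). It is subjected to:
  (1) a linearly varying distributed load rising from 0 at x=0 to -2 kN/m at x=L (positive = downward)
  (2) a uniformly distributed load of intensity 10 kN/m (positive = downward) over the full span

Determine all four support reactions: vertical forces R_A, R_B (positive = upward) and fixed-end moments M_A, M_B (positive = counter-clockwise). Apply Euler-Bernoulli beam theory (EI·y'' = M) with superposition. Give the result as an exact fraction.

Load 1 — triangular load w₀=-2 kN/m (0→w₀ over full span):
  R_A = 3w₀L/20 = 3·(-2)·6/20 = -9/5 kN
  M_A = w₀L²/30 = (-2)·6²/30 = -12/5 kN·m
  R_B = 7w₀L/20 = 7·(-2)·6/20 = -21/5 kN
  M_B = -w₀L²/20 = -(-2)·6²/20 = 18/5 kN·m
Load 2 — uniform load w=10 kN/m over full span:
  R_A = wL/2 = 10·6/2 = 30 kN
  M_A = wL²/12 = 10·6²/12 = 30 kN·m
  R_B = wL/2 = 10·6/2 = 30 kN
  M_B = -wL²/12 = -10·6²/12 = -30 kN·m
Superposition: R_A = 141/5 kN, M_A = 138/5 kN·m, R_B = 129/5 kN, M_B = -132/5 kN·m

R_A = 141/5 kN, M_A = 138/5 kN·m, R_B = 129/5 kN, M_B = -132/5 kN·m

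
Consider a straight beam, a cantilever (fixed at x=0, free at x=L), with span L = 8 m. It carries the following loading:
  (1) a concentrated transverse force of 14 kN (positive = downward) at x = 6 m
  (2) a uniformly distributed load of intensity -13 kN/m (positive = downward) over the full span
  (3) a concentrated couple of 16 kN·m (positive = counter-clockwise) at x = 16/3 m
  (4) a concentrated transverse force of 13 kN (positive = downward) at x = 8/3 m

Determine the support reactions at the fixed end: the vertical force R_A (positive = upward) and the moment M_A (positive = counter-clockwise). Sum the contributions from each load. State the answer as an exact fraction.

Load 1 — point force P=14 kN at a=6 m (b=L-a=2):
  R_A = P = 14 kN
  M_A = Pa = 14·6 = 84 kN·m
Load 2 — uniform load w=-13 kN/m over full span:
  R_A = wL = (-13)·8 = -104 kN
  M_A = wL²/2 = (-13)·8²/2 = -416 kN·m
Load 3 — applied couple M₀=16 kN·m at a=16/3 m (b=L-a=8/3):
  R_A = 0 kN
  M_A = -M₀ = -16 kN·m
Load 4 — point force P=13 kN at a=8/3 m (b=L-a=16/3):
  R_A = P = 13 kN
  M_A = Pa = 13·(8/3) = 104/3 kN·m
Superposition: R_A = -77 kN, M_A = -940/3 kN·m

R_A = -77 kN, M_A = -940/3 kN·m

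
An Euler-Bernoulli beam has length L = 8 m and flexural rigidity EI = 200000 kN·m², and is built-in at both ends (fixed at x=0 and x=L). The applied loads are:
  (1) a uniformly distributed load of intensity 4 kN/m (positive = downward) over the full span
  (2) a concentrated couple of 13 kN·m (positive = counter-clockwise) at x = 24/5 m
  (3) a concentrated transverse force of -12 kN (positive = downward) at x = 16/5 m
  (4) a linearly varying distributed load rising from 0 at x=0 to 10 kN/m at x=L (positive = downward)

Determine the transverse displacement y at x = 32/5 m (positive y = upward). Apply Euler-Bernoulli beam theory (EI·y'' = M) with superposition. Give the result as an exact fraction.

y(32/5) = -15933/97656250 m

Load 1 — uniform load w=4 kN/m over full span:
  y_1 = -wx²(L-x)²/(24EI) = -4·(32/5)²·(8-(32/5))²/(24·200000) = -512/5859375 m
Load 2 — applied couple M₀=13 kN·m at a=24/5 m (b=L-a=16/5):
  y_2 = (R_Ax³/6 - M_Ax²/2 - M₀(x-a)²/2)/EI  [x>a] with R_A=117/50, M_A=104/25 = ((117/50)·(32/5)³/6 - (104/25)·(32/5)²/2 - 13·((32/5)-(24/5))²/2)/200000 = 39/19531250 m
Load 3 — point force P=-12 kN at a=16/5 m (b=L-a=24/5):
  y_3 = -Pa²(L-x)²(3bL-(3b+a)(L-x))/(6L³EI)  [x>a] = -(-12)·(16/5)²·(8-(32/5))²·(3·(24/5)·8-(3·(24/5)+(16/5))·(8-(32/5)))/(6·8³·200000) = 2176/48828125 m
Load 4 — triangular load w₀=10 kN/m (0→w₀ over full span):
  y_4 = -w₀x²(L-x)²(x+2L)/(120LEI) = -10·(32/5)²·(8-(32/5))²·((32/5)+2·8)/(120·8·200000) = -3584/29296875 m
Superposition: y = Σ y_i = -15933/97656250 m ≈ -0.000163 m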